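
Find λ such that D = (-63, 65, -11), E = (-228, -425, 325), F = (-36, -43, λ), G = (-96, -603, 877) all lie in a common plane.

The points are coplanar iff DE · (DF × DG) = 0.
Expanding, this is linear in λ: (-94050)λ + (19280250) = 0.
So λ = 205.

205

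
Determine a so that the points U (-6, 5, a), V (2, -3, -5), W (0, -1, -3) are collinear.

Collinearity requires UV × UW = 0; each component is linear in a.
The x-component gives (2)a + (-6) = 0, so a = 3.
The remaining components then also vanish.

3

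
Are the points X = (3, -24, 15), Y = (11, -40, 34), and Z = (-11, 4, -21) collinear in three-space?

XY = (8, -16, 19), XZ = (-14, 28, -36).
Comparing components 2 and 3: (-16)(-36) − (19)(28) = 44 ≠ 0, so XY and XZ are not parallel and the points are not collinear.

No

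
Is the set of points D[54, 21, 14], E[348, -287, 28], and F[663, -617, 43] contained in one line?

Yes

DE = (294, -308, 14), DF = (609, -638, 29).
DE × DF = (0, 0, 0).
The cross product vanishes, so the three points are collinear.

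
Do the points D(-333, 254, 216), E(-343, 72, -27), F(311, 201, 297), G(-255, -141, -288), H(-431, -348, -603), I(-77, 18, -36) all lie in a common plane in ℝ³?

The plane through D, E, F has normal n = DE × DF = (-27621, -155682, 117738) and equation n·P = -4914027.
Checking the remaining points: n·G = -4914027, n·H = -4914027, n·I = -4914027.
All equal -4914027, so all 6 points lie in one plane.

Yes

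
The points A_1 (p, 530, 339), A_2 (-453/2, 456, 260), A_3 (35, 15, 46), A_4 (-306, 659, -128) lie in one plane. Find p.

The points are coplanar iff A_1A_2 · (A_1A_3 × A_1A_4) = 0.
Expanding, this is linear in p: (-214550)p + (-58786700) = 0.
So p = -274.

-274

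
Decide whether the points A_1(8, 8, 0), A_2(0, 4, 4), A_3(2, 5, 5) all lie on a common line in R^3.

No

A_1A_2 = (-8, -4, 4), A_1A_3 = (-6, -3, 5).
A_1A_2 × A_1A_3 = (-8, 16, 0).
The cross product is nonzero, so the points do not lie on one line.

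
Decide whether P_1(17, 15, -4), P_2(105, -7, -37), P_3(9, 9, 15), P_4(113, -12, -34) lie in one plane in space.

Yes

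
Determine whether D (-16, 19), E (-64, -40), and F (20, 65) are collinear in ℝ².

No

DE = (-48, -59), DF = (36, 46).
det[DE; DF] = (-48)(46) − (-59)(36) = -84.
The determinant is nonzero, so they are not collinear.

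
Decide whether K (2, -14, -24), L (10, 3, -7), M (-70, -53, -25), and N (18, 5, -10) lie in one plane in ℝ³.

Yes

The four points are coplanar iff the 3×3 determinant with rows KL, KM, KN is zero.
Rows: (8, 17, 17), (-72, -39, -1), (16, 19, 14).
Expanding along the first row: (8)(-527) − (17)(-992) + (17)(-744) = 0.
Zero determinant ⇒ coplanar.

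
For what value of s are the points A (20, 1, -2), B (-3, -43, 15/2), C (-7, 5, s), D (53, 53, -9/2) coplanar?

-93/2

The points are coplanar iff AB · (AC × AD) = 0.
Expanding, this is linear in s: (-256)s + (-11904) = 0.
So s = -93/2.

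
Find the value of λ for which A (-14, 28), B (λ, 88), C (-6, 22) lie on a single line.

The three points are collinear iff det[AB; AC] = 0.
This determinant is linear in λ: (-6)λ + (-564) = 0, so λ = -94.

-94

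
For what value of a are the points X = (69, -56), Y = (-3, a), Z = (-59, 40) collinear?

-2

Collinearity: (Y − X) must be parallel to (Z − X) = (-128, 96).
Cross-multiplying the components: (a − (-56))·(-128) = (-72)·(96).
Solving gives a = -2.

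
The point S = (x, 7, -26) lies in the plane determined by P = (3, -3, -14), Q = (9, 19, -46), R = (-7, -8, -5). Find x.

A normal to the plane is n = PQ × PR = (38, 266, 190).
S lies in the plane iff n · PS = 0.
This gives (38)x + (266) = 0, so x = -7.

-7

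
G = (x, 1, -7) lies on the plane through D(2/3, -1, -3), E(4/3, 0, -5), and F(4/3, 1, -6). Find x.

A normal to the plane is n = DE × DF = (1, 2/3, 2/3).
G lies in the plane iff n · DG = 0.
This gives (1)x + (-2) = 0, so x = 2.

2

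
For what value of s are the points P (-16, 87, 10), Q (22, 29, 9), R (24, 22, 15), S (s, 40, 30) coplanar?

6

The points are coplanar iff PQ · (PR × PS) = 0.
Expanding, this is linear in s: (-355)s + (2130) = 0.
So s = 6.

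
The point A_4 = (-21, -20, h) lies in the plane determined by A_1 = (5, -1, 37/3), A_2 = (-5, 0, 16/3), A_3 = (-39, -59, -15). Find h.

-14/3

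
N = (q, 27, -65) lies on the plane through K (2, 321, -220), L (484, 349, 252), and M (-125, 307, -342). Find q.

52

The plane through K, L, M has equation 3192x − 1140y − 3192z = 342684.
Substituting N: (3192)q + (176700) = 342684, so q = 52.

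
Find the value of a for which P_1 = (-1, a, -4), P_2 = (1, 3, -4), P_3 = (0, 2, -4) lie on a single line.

Collinearity requires P_1P_2 × P_1P_3 = 0; each component is linear in a.
The z-component gives (-1)a + (1) = 0, so a = 1.
The remaining components then also vanish.

1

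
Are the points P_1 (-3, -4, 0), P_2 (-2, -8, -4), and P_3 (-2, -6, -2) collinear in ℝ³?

No

P_1P_2 = (1, -4, -4), P_1P_3 = (1, -2, -2).
Comparing components 3 and 1: (-4)(1) − (1)(-2) = -2 ≠ 0, so P_1P_2 and P_1P_3 are not parallel and the points are not collinear.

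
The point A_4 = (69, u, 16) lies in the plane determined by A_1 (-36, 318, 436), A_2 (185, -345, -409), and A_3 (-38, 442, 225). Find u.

The plane through A_1, A_2, A_3 has equation 244673x + 48321y + 26078z = 17927858.
Substituting A_4: (48321)u + (17299685) = 17927858, so u = 13.

13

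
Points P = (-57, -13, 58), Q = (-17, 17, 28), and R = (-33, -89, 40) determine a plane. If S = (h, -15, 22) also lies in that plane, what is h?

The plane through P, Q, R has equation −2820x − 3760z = -57340.
Substituting S: (-2820)h + (-82720) = -57340, so h = -9.

-9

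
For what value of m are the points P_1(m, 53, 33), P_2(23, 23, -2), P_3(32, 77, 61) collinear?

Collinearity requires P_1P_2 × P_1P_3 = 0; each component is linear in m.
The y-component gives (63)m + (-1764) = 0, so m = 28.
The remaining components then also vanish.

28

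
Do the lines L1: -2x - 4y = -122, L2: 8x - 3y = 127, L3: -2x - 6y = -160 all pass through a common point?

Intersecting L1 and L2: solving the 2×2 system gives (x, y) = (23, 19).
Substitute into L3: (-2)(23) + (-6)(19) = -160.
This equals -160, so (23, 19) lies on all three lines and they are concurrent.

Yes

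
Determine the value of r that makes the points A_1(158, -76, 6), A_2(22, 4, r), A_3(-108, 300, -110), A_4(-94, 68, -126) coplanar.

The points are coplanar iff A_1A_2 · (A_1A_3 × A_1A_4) = 0.
Expanding, this is linear in r: (56448)r + (3669120) = 0.
So r = -65.

-65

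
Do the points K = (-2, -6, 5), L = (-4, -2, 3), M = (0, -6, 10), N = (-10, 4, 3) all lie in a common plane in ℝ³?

No

The four points are coplanar iff the 3×3 determinant with rows KL, KM, KN is zero.
Rows: (-2, 4, -2), (2, 0, 5), (-8, 10, -2).
Expanding along the first row: (-2)(-50) − (4)(36) + (-2)(20) = -84.
Nonzero ⇒ not coplanar.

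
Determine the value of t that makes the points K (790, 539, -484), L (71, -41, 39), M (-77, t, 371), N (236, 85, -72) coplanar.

Coplanarity ⇔ det[KL; KM; KN] = 0.
Expanding, this is linear in t: (-6486)t + (-2185782) = 0.
So t = -337.

-337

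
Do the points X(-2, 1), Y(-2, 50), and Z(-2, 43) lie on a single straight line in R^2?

Yes

XY = (0, 49), XZ = (0, 42).
det[XY; XZ] = (0)(42) − (49)(0) = 0.
The determinant is zero, so the points are collinear.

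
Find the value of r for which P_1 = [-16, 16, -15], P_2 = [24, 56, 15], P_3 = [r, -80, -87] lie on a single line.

-112

Direction P_1P_2 = (40, 40, 30). From the y-coordinate of P_3, the parameter along the line is τ = (-80 − 16)/40 = -12/5.
Then r = (-16) + (-12/5)·(40) = -112.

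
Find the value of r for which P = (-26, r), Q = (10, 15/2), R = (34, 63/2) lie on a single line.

Collinearity: (P − Q) must be parallel to (R − Q) = (24, 24).
Cross-multiplying the components: (r − 15/2)·(24) = (-36)·(24).
Solving gives r = -57/2.

-57/2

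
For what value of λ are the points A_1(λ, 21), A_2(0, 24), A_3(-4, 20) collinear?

-3

Collinearity: (A_1 − A_2) must be parallel to (A_3 − A_2) = (-4, -4).
Cross-multiplying the components: (λ − 0)·(-4) = (-3)·(-4).
Solving gives λ = -3.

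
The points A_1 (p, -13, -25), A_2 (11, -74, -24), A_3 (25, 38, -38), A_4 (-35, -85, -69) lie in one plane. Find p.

25

The points are coplanar iff A_1A_2 · (A_1A_3 × A_1A_4) = 0.
Expanding, this is linear in p: (5194)p + (-129850) = 0.
So p = 25.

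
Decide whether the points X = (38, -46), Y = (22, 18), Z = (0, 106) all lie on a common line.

Yes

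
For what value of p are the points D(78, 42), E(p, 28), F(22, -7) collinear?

Collinearity: (E − D) must be parallel to (F − D) = (-56, -49).
Cross-multiplying the components: (p − 78)·(-49) = (-14)·(-56).
Solving gives p = 62.

62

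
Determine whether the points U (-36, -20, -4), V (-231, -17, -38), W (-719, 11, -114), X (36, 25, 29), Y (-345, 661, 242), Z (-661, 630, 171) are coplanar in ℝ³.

The plane through U, V, W has normal n = UV × UW = (724, 1772, -3996) and equation n·P = -45520.
Checking the remaining points: n·X = -45520, n·Y = -45520, n·Z = -45520.
All equal -45520, so all 6 points lie in one plane.

Yes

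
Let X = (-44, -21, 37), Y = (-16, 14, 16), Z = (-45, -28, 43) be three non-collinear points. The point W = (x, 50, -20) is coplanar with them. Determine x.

-24

Coplanarity requires XY · (XZ × XW) = 0.
XY = (28, 35, -21), XZ = (-1, -7, 6); the triple product is linear in x with coefficient 63 and constant term 1512.
Setting it to zero: x = -24.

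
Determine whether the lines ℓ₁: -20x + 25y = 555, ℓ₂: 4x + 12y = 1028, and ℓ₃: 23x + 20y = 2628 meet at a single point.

Yes

Intersecting ℓ₁ and ℓ₂: solving the 2×2 system gives (x, y) = (56, 67).
Substitute into ℓ₃: (23)(56) + (20)(67) = 2628.
This equals 2628, so (56, 67) lies on all three lines and they are concurrent.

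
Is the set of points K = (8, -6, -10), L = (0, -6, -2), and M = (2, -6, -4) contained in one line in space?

KL = (-8, 0, 8), KM = (-6, 0, 6).
KL × KM = (0, 0, 0).
The cross product vanishes, so the three points are collinear.

Yes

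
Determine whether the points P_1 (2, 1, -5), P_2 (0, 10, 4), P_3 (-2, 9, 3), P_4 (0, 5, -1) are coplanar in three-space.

Yes

With P_1 as base: P_1P_2 = (-2, 9, 9), P_1P_3 = (-4, 8, 8), P_1P_4 = (-2, 4, 4).
P_1P_3 × P_1P_4 = (0, 0, 0).
P_1P_2 · (P_1P_3 × P_1P_4) = 0.
The scalar triple product vanishes, so the four points are coplanar.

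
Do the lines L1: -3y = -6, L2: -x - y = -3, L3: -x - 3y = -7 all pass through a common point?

Yes

Lines aᵢx + bᵢy = cᵢ with pairwise distinct directions are concurrent exactly when det[aᵢ bᵢ cᵢ] = 0.
Here the determinant is 0.
It vanishes, so the lines are concurrent at (1, 2).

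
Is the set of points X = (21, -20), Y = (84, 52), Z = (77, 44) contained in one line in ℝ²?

Yes

XY = (63, 72), XZ = (56, 64).
Twice the signed area of △XYZ is (63)(64) − (72)(56) = 0.
The triangle is degenerate (zero area), so the points are collinear.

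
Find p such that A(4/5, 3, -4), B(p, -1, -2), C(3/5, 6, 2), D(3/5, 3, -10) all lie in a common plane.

7/5

Coplanarity ⇔ det[AB; AC; AD] = 0.
Expanding, this is linear in p: (-18)p + (126/5) = 0.
So p = 7/5.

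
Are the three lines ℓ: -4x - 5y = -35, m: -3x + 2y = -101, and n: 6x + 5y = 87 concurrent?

Intersecting ℓ and m: solving the 2×2 system gives (x, y) = (25, -13).
Substitute into n: (6)(25) + (5)(-13) = 85.
But n requires 87 ≠ 85, so the three lines have no common point.

No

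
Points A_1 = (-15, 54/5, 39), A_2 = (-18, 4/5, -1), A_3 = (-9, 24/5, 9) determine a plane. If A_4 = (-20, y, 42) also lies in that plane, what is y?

53/5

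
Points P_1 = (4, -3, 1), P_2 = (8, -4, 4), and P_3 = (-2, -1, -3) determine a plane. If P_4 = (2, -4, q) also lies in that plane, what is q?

The plane through P_1, P_2, P_3 has equation −2x − 2y + 2z = 0.
Substituting P_4: (2)q + (4) = 0, so q = -2.

-2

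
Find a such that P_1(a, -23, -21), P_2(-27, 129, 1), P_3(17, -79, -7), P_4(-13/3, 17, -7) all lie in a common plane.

Coplanarity ⇔ det[P_1P_2; P_1P_3; P_1P_4] = 0.
Expanding, this is linear in a: (-768)a + (512) = 0.
So a = 2/3.

2/3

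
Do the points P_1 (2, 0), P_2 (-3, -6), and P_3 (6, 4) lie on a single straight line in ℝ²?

P_1P_2 = (-5, -6), P_1P_3 = (4, 4).
det[P_1P_2; P_1P_3] = (-5)(4) − (-6)(4) = 4.
The determinant is nonzero, so they are not collinear.

No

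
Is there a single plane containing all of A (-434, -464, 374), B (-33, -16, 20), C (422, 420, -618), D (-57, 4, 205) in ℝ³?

With A as base: AB = (401, 448, -354), AC = (856, 884, -992), AD = (377, 468, -169).
AC × AD = (314860, -229320, 67340).
AB · (AC × AD) = -314860.
Since -314860 ≠ 0, the four points are not coplanar.

No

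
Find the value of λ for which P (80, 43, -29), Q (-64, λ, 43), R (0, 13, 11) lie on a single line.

-11

Collinearity requires PQ × PR = 0; each component is linear in λ.
The x-component gives (40)λ + (440) = 0, so λ = -11.
The remaining components then also vanish.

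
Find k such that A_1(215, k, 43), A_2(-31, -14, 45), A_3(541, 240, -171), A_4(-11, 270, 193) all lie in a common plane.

256

The points are coplanar iff A_1A_2 · (A_1A_3 × A_1A_4) = 0.
Expanding, this is linear in k: (88976)k + (-22777856) = 0.
So k = 256.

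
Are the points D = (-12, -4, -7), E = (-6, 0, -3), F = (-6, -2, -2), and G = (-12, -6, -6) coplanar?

With D as base: DE = (6, 4, 4), DF = (6, 2, 5), DG = (0, -2, 1).
DF × DG = (12, -6, -12).
DE · (DF × DG) = 0.
The scalar triple product vanishes, so the four points are coplanar.

Yes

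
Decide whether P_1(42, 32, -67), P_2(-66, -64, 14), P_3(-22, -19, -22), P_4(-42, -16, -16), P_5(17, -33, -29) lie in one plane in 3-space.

No

The plane through P_1, P_2, P_3 has normal n = P_1P_2 × P_1P_3 = (-189, -324, -636) and equation n·P = 24306.
Checking the remaining points: n·P_4 = 23298, n·P_5 = 25923.
Since n·P_4 = 23298 ≠ 24306, P_4 is off the plane and the points are not all coplanar.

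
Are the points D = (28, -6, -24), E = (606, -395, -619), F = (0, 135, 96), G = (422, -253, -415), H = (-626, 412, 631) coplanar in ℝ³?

No

The plane through D, E, F has normal n = DE × DF = (37215, -52700, 70606) and equation n·P = -336324.
Checking the remaining points: n·G = -263660, n·H = -456604.
Since n·G = -263660 ≠ -336324, G is off the plane and the points are not all coplanar.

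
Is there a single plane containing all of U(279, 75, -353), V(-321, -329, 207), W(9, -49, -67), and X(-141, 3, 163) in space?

Yes

With U as base: UV = (-600, -404, 560), UW = (-270, -124, 286), UX = (-420, -72, 516).
UW × UX = (-43392, 19200, -32640).
UV · (UW × UX) = 0.
The scalar triple product vanishes, so the four points are coplanar.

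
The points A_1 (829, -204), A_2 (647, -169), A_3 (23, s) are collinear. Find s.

Collinearity: (A_3 − A_1) must be parallel to (A_2 − A_1) = (-182, 35).
Cross-multiplying the components: (s − (-204))·(-182) = (-806)·(35).
Solving gives s = -49.

-49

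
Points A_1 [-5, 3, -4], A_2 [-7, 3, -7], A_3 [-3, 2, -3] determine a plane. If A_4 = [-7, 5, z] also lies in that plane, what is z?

The plane through A_1, A_2, A_3 has equation −3x − 4y + 2z = -5.
Substituting A_4: (2)z + (1) = -5, so z = -3.

-3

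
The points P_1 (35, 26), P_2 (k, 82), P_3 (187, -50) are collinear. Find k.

Collinearity: (P_2 − P_1) must be parallel to (P_3 − P_1) = (152, -76).
Cross-multiplying the components: (k − 35)·(-76) = (56)·(152).
Solving gives k = -77.

-77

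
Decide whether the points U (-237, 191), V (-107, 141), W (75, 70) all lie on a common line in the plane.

No

UV = (130, -50), UW = (312, -121).
If collinear, UW would be a scalar multiple of UV. But (130)·(-121) ≠ (-50)·(312) (difference -130), so they are not parallel; the points are not collinear.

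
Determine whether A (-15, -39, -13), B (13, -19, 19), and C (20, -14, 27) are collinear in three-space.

Yes

AB = (28, 20, 32), AC = (35, 25, 40).
Each component of AC is 5/4 times the corresponding component of AB, so AC = 5/4·AB and the points are collinear.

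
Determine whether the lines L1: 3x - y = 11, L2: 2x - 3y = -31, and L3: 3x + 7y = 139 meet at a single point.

No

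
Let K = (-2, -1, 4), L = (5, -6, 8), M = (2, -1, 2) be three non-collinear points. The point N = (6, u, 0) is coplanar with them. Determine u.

-1

The plane through K, L, M has equation 10x + 30y + 20z = 30.
Substituting N: (30)u + (60) = 30, so u = -1.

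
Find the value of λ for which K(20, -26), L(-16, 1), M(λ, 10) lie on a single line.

-28

Collinearity: (M − K) must be parallel to (L − K) = (-36, 27).
Cross-multiplying the components: (λ − 20)·(27) = (36)·(-36).
Solving gives λ = -28.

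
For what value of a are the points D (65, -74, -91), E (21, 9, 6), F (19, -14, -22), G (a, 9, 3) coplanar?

-17

Coplanarity ⇔ det[DE; DF; DG] = 0.
Expanding, this is linear in a: (-93)a + (-1581) = 0.
So a = -17.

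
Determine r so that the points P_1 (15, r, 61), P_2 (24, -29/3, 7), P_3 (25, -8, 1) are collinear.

-74/3

Direction P_2P_3 = (1, 5/3, -6). From the x-coordinate of P_1, the parameter along the line is τ = (15 − 24)/1 = -9.
Then r = (-29/3) + (-9)·(5/3) = -74/3.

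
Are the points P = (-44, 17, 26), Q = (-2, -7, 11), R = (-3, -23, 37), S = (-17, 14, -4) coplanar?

No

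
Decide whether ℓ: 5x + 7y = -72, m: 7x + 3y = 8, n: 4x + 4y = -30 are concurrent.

The three lines meet at one point iff the augmented coefficient matrix [aᵢ bᵢ cᵢ] has rank < 3, i.e. its determinant vanishes.
Here the determinant is -68.
Nonzero, so no common point exists.

No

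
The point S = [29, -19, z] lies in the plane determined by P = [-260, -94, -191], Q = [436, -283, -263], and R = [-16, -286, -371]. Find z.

-32

A normal to the plane is n = PQ × PR = (20196, 107712, -87516).
S lies in the plane iff n · PS = 0.
This gives (-87516)z + (-2800512) = 0, so z = -32.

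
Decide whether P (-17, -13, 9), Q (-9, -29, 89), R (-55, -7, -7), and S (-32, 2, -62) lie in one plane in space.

With P as base: PQ = (8, -16, 80), PR = (-38, 6, -16), PS = (-15, 15, -71).
PR × PS = (-186, -2458, -480).
PQ · (PR × PS) = -560.
Since -560 ≠ 0, the four points are not coplanar.

No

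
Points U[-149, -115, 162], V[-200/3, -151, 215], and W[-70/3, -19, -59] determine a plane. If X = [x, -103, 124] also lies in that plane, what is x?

A normal to the plane is n = UV × UW = (2868, 24856, 12428).
X lies in the plane iff n · UX = 0.
This gives (2868)x + (253340) = 0, so x = -265/3.

-265/3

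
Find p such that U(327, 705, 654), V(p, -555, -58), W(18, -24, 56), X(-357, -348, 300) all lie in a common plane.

Normal to plane UWX: n = (-371628, 299646, -173259); plane equation n·P = -23583312.
Requiring n·V = -23583312: (-371628)p + (-156254508) = -23583312.
So p = -357.

-357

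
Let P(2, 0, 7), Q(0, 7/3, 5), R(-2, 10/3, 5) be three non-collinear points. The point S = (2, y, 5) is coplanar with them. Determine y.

Coplanarity requires PQ · (PR × PS) = 0.
PQ = (-2, 7/3, -2), PR = (-4, 10/3, -2); the triple product is linear in y with coefficient 4 and constant term -16/3.
Setting it to zero: y = 4/3.

4/3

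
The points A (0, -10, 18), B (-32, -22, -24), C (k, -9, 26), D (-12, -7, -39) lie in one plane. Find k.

The points are coplanar iff AB · (AC × AD) = 0.
Expanding, this is linear in k: (-810)k + (3240) = 0.
So k = 4.

4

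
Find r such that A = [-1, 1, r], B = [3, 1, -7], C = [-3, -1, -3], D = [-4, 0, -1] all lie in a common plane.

-3

Coplanarity ⇔ det[AB; AC; AD] = 0.
Expanding, this is linear in r: (8)r + (24) = 0.
So r = -3.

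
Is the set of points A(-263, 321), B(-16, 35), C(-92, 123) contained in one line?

Yes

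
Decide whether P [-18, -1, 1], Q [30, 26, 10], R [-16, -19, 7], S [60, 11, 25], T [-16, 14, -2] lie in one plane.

No

The plane through P, Q, R has normal n = PQ × PR = (324, -270, -918) and equation n·X = -6480.
Checking the remaining points: n·S = -6480, n·T = -7128.
Since n·T = -7128 ≠ -6480, T is off the plane and the points are not all coplanar.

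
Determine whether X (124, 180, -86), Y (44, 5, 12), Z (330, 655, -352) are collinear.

No

XY = (-80, -175, 98), XZ = (206, 475, -266).
Comparing components 3 and 1: (98)(206) − (-80)(-266) = -1092 ≠ 0, so XY and XZ are not parallel and the points are not collinear.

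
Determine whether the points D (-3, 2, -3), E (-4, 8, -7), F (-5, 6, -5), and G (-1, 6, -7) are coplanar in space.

A normal to the plane through D, E, F is n = DE × DF = (4, 6, 8).
The plane has equation n·P = -24. For G: n·G = -24.
Equal, so G lies in the plane and all four are coplanar.

Yes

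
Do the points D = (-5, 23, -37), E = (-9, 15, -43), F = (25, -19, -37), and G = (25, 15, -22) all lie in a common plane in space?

Yes

A normal to the plane through D, E, F is n = DE × DF = (-252, -180, 408).
The plane has equation n·P = -17976. For G: n·G = -17976.
Equal, so G lies in the plane and all four are coplanar.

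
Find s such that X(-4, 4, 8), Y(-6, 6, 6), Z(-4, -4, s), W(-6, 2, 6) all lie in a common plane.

8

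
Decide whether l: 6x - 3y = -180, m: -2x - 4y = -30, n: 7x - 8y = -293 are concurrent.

No

Intersecting l and m: solving the 2×2 system gives (x, y) = (-21, 18).
Substitute into n: (7)(-21) + (-8)(18) = -291.
But n requires -293 ≠ -291, so the three lines have no common point.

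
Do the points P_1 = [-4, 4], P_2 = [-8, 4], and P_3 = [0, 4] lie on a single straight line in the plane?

Yes

P_1P_2 = (-4, 0), P_1P_3 = (4, 0).
det[P_1P_2; P_1P_3] = (-4)(0) − (0)(4) = 0.
The determinant is zero, so the points are collinear.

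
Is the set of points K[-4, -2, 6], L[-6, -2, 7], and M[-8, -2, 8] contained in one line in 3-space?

Yes

KL = (-2, 0, 1), KM = (-4, 0, 2).
Each component of KM is 2 times the corresponding component of KL, so KM = 2·KL and the points are collinear.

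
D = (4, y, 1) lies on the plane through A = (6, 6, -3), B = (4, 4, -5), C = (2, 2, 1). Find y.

The plane through A, B, C has equation −16x + 16y = 0.
Substituting D: (16)y + (-64) = 0, so y = 4.

4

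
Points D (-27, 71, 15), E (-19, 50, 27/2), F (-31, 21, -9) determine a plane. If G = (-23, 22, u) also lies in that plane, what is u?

-3/2

Coplanarity requires DE · (DF × DG) = 0.
DE = (8, -21, -3/2), DF = (-4, -50, -24); the triple product is linear in u with coefficient -484 and constant term -726.
Setting it to zero: u = -3/2.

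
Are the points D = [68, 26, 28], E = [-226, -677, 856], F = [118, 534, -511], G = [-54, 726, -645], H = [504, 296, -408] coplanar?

Yes

The plane through D, E, F has normal n = DE × DF = (-41707, -117066, -114202) and equation n·P = -9077448.
Checking the remaining points: n·G = -9077448, n·H = -9077448.
All equal -9077448, so all 5 points lie in one plane.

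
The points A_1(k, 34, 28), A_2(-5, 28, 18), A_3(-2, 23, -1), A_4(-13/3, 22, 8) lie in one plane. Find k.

-17/3

The points are coplanar iff A_1A_2 · (A_1A_3 × A_1A_4) = 0.
Expanding, this is linear in k: (64)k + (1088/3) = 0.
So k = -17/3.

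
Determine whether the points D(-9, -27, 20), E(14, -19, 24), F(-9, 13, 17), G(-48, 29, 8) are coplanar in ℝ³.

With D as base: DE = (23, 8, 4), DF = (0, 40, -3), DG = (-39, 56, -12).
DF × DG = (-312, 117, 1560).
DE · (DF × DG) = 0.
The scalar triple product vanishes, so the four points are coplanar.

Yes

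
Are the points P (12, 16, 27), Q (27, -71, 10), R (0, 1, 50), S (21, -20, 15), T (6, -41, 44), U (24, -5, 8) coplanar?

The plane through P, Q, R has normal n = PQ × PR = (-2256, -141, -1269) and equation n·X = -63591.
Checking the remaining points: n·S = -63591, n·T = -63591, n·U = -63591.
All equal -63591, so all 6 points lie in one plane.

Yes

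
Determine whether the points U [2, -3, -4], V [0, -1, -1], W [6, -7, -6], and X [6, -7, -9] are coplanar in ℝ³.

Yes

The four points are coplanar iff the 3×3 determinant with rows UV, UW, UX is zero.
Rows: (-2, 2, 3), (4, -4, -2), (4, -4, -5).
Expanding along the first row: (-2)(12) − (2)(-12) + (3)(0) = 0.
Zero determinant ⇒ coplanar.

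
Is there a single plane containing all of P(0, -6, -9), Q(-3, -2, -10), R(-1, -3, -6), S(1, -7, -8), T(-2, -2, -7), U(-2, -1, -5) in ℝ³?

The plane through P, Q, R has normal n = PQ × PR = (15, 10, -5) and equation n·X = -15.
Checking the remaining points: n·S = -15, n·T = -15, n·U = -15.
All equal -15, so all 6 points lie in one plane.

Yes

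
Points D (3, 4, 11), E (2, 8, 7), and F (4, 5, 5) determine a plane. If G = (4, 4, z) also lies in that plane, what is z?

7

A normal to the plane is n = DE × DF = (-20, -10, -5).
G lies in the plane iff n · DG = 0.
This gives (-5)z + (35) = 0, so z = 7.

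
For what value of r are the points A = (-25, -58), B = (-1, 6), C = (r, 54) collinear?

17

The three points are collinear iff det[AB; AC] = 0.
This determinant is linear in r: (-64)r + (1088) = 0, so r = 17.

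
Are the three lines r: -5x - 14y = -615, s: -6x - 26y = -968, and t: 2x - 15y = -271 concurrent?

Lines aᵢx + bᵢy = cᵢ with pairwise distinct directions are concurrent exactly when det[aᵢ bᵢ cᵢ] = 0.
Here the determinant is -92.
Nonzero, so no common point exists.

No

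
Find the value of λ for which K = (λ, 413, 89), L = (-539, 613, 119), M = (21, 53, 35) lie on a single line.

Direction LM = (560, -560, -84). From the y-coordinate of K, the parameter along the line is τ = (413 − 613)/(-560) = 5/14.
Then λ = (-539) + 5/14·(560) = -339.

-339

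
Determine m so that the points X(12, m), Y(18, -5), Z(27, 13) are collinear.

The three points are collinear iff det[XY; XZ] = 0.
This determinant is linear in m: (9)m + (153) = 0, so m = -17.

-17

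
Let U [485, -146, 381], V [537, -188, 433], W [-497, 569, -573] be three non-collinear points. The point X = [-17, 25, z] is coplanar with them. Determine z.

-37

A normal to the plane is n = UV × UW = (2888, -1456, -4064).
X lies in the plane iff n · UX = 0.
This gives (-4064)z + (-150368) = 0, so z = -37.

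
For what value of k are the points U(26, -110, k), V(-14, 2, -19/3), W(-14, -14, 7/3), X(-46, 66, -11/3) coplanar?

23/3

Coplanarity ⇔ det[UV; UW; UX] = 0.
Expanding, this is linear in k: (512)k + (-11776/3) = 0.
So k = 23/3.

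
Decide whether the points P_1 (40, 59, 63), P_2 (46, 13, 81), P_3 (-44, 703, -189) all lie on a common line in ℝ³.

P_1P_2 = (6, -46, 18), P_1P_3 = (-84, 644, -252).
P_1P_2 × P_1P_3 = (0, 0, 0).
The cross product vanishes, so the three points are collinear.

Yes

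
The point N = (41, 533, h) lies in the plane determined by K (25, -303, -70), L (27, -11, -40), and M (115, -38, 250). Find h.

50

The plane through K, L, M has equation 85490x + 2060y − 25750z = 3315570.
Substituting N: (-25750)h + (4603070) = 3315570, so h = 50.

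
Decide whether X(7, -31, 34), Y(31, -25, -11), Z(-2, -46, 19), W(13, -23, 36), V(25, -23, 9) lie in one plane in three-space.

No

The plane through X, Y, Z has normal n = XY × XZ = (-765, 765, -306) and equation n·P = -39474.
Checking the remaining points: n·W = -38556, n·V = -39474.
Since n·W = -38556 ≠ -39474, W is off the plane and the points are not all coplanar.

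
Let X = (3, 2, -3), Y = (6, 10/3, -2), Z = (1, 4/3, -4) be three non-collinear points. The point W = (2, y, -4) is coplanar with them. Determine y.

2

A normal to the plane is n = XY × XZ = (-2/3, 1, 2/3).
W lies in the plane iff n · XW = 0.
This gives (1)y + (-2) = 0, so y = 2.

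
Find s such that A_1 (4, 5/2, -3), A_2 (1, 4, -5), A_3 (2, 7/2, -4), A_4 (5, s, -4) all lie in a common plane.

Coplanarity ⇔ det[A_1A_2; A_1A_3; A_1A_4] = 0.
Expanding, this is linear in s: (1)s + (-2) = 0.
So s = 2.

2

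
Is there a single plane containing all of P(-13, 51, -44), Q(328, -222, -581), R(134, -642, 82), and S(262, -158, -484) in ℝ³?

Yes

The four points are coplanar iff the 3×3 determinant with rows PQ, PR, PS is zero.
Rows: (341, -273, -537), (147, -693, 126), (275, -209, -440).
Expanding along the first row: (341)(331254) − (-273)(-99330) + (-537)(159852) = 0.
Zero determinant ⇒ coplanar.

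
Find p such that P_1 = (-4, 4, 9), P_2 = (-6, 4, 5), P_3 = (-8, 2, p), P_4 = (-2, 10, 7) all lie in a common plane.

Normal to plane P_1P_2P_4: n = (24, -12, -12); plane equation n·P = -252.
Requiring n·P_3 = -252: (-12)p + (-216) = -252.
So p = 3.

3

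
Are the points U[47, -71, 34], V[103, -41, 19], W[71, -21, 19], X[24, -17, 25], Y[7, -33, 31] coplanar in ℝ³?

The plane through U, V, W has normal n = UV × UW = (300, 480, 2080) and equation n·P = 50740.
Checking the remaining points: n·X = 51040, n·Y = 50740.
Since n·X = 51040 ≠ 50740, X is off the plane and the points are not all coplanar.

No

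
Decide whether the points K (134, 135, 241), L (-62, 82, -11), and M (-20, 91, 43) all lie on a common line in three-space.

KL = (-196, -53, -252), KM = (-154, -44, -198).
KL × KM = (-594, 0, 462).
The cross product is nonzero, so the points do not lie on one line.

No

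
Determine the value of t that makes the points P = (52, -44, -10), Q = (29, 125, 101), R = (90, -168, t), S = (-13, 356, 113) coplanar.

188

The points are coplanar iff PQ · (PR × PS) = 0.
Expanding, this is linear in t: (-1785)t + (335580) = 0.
So t = 188.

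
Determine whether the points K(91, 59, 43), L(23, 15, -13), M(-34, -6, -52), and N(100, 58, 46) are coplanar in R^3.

With K as base: KL = (-68, -44, -56), KM = (-125, -65, -95), KN = (9, -1, 3).
KM × KN = (-290, -480, 710).
KL · (KM × KN) = 1080.
Since 1080 ≠ 0, the four points are not coplanar.

No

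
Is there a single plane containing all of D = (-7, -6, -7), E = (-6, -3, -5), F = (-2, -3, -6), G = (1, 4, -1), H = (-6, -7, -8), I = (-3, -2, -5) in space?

The plane through D, E, F has normal n = DE × DF = (-3, 9, -12) and equation n·P = 51.
Checking the remaining points: n·G = 45, n·H = 51, n·I = 51.
Since n·G = 45 ≠ 51, G is off the plane and the points are not all coplanar.

No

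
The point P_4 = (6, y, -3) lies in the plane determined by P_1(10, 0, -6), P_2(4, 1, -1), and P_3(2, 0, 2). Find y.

1

Coplanarity requires P_1P_2 · (P_1P_3 × P_1P_4) = 0.
P_1P_2 = (-6, 1, 5), P_1P_3 = (-8, 0, 8); the triple product is linear in y with coefficient 8 and constant term -8.
Setting it to zero: y = 1.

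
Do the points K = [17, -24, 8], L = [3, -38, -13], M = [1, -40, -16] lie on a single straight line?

KL = (-14, -14, -21), KM = (-16, -16, -24).
Each component of KM is 8/7 times the corresponding component of KL, so KM = 8/7·KL and the points are collinear.

Yes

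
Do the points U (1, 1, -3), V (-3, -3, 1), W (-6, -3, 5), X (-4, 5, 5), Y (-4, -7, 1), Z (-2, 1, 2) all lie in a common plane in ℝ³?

No

The plane through U, V, W has normal n = UV × UW = (-16, 4, -12) and equation n·P = 24.
Checking the remaining points: n·X = 24, n·Y = 24, n·Z = 12.
Since n·Z = 12 ≠ 24, Z is off the plane and the points are not all coplanar.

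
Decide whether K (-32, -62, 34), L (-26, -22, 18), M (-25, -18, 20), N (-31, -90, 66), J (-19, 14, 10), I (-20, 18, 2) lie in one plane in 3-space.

The plane through K, L, M has normal n = KL × KM = (144, -28, -16) and equation n·P = -3416.
Checking the remaining points: n·N = -3000, n·J = -3288, n·I = -3416.
Since n·N = -3000 ≠ -3416, N is off the plane and the points are not all coplanar.

No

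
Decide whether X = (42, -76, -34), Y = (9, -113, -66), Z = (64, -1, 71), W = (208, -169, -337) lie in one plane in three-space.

A normal to the plane through X, Y, Z is n = XY × XZ = (-1485, 2761, -1661).
The plane has equation n·P = -215732. For W: n·W = -215732.
Equal, so W lies in the plane and all four are coplanar.

Yes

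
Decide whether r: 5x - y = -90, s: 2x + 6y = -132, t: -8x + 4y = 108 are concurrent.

The three lines meet at one point iff the augmented coefficient matrix [aᵢ bᵢ cᵢ] has rank < 3, i.e. its determinant vanishes.
Here the determinant is 0.
It vanishes, so the lines are concurrent at (-21, -15).

Yes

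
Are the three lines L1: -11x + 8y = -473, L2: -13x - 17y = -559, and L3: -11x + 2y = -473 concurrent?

Yes

The three lines meet at one point iff the augmented coefficient matrix [aᵢ bᵢ cᵢ] has rank < 3, i.e. its determinant vanishes.
Here the determinant is 0.
It vanishes, so the lines are concurrent at (43, 0).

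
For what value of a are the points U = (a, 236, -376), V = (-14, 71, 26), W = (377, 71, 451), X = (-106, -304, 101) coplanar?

-313

Coplanarity ⇔ det[UV; UW; UX] = 0.
Expanding, this is linear in a: (-159375)a + (-49884375) = 0.
So a = -313.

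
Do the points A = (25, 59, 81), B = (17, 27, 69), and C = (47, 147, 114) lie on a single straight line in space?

Yes

AB = (-8, -32, -12), AC = (22, 88, 33).
Each component of AC is -11/4 times the corresponding component of AB, so AC = -11/4·AB and the points are collinear.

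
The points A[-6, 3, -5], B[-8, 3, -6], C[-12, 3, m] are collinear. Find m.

Collinearity requires AB × AC = 0; each component is linear in m.
The y-component gives (2)m + (16) = 0, so m = -8.
The remaining components then also vanish.

-8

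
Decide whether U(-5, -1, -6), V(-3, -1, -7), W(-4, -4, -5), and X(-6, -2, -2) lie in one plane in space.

No

With U as base: UV = (2, 0, -1), UW = (1, -3, 1), UX = (-1, -1, 4).
UW × UX = (-11, -5, -4).
UV · (UW × UX) = -18.
Since -18 ≠ 0, the four points are not coplanar.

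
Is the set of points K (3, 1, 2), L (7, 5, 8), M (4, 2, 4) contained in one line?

No

KL = (4, 4, 6), KM = (1, 1, 2).
Comparing components 2 and 3: (4)(2) − (6)(1) = 2 ≠ 0, so KL and KM are not parallel and the points are not collinear.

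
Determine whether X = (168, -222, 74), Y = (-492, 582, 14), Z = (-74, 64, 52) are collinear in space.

XY = (-660, 804, -60), XZ = (-242, 286, -22).
Comparing components 2 and 3: (804)(-22) − (-60)(286) = -528 ≠ 0, so XY and XZ are not parallel and the points are not collinear.

No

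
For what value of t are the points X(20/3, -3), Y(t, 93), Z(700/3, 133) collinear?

500/3

Collinearity: (Y − X) must be parallel to (Z − X) = (680/3, 136).
Cross-multiplying the components: (t − 20/3)·(136) = (96)·(680/3).
Solving gives t = 500/3.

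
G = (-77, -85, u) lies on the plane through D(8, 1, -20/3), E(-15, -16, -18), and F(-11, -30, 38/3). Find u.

A normal to the plane is n = DE × DF = (-680, 660, 390).
G lies in the plane iff n · DG = 0.
This gives (390)u + (3640) = 0, so u = -28/3.

-28/3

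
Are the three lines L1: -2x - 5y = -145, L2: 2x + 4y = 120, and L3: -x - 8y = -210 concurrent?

Yes

Intersecting L1 and L2: solving the 2×2 system gives (x, y) = (10, 25).
Substitute into L3: (-1)(10) + (-8)(25) = -210.
This equals -210, so (10, 25) lies on all three lines and they are concurrent.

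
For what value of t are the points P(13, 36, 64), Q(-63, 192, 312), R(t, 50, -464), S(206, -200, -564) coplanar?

Coplanarity ⇔ det[PQ; PR; PS] = 0.
Expanding, this is linear in t: (39440)t + (-6941440) = 0.
So t = 176.

176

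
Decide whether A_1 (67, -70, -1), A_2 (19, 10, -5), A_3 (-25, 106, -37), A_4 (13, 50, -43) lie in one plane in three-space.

The four points are coplanar iff the 3×3 determinant with rows A_1A_2, A_1A_3, A_1A_4 is zero.
Rows: (-48, 80, -4), (-92, 176, -36), (-54, 120, -42).
Expanding along the first row: (-48)(-3072) − (80)(1920) + (-4)(-1536) = 0.
Zero determinant ⇒ coplanar.

Yes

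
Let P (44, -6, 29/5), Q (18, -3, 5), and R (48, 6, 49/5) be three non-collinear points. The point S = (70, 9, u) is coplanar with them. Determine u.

61/5

The plane through P, Q, R has equation (108/5)x + (504/5)y − 324z = -7668/5.
Substituting S: (-324)u + (12096/5) = -7668/5, so u = 61/5.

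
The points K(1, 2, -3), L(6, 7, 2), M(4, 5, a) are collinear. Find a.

Direction KL = (5, 5, 5). From the x-coordinate of M, the parameter along the line is τ = (4 − 1)/5 = 3/5.
Then a = (-3) + 3/5·(5) = 0.

0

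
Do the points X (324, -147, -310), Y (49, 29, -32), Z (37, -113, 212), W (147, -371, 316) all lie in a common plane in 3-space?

The four points are coplanar iff the 3×3 determinant with rows XY, XZ, XW is zero.
Rows: (-275, 176, 278), (-287, 34, 522), (-177, -224, 626).
Expanding along the first row: (-275)(138212) − (176)(-87268) + (278)(70306) = -3104064.
Nonzero ⇒ not coplanar.

No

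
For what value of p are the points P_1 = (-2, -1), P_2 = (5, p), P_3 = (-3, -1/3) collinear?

-17/3

Collinearity: (P_2 − P_1) must be parallel to (P_3 − P_1) = (-1, 2/3).
Cross-multiplying the components: (p − (-1))·(-1) = (7)·(2/3).
Solving gives p = -17/3.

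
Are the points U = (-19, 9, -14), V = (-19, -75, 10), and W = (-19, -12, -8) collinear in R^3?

Yes

UV = (0, -84, 24), UW = (0, -21, 6).
Each component of UW is 1/4 times the corresponding component of UV, so UW = 1/4·UV and the points are collinear.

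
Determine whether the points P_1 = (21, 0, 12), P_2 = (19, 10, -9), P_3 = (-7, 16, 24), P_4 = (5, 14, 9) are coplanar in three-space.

With P_1 as base: P_1P_2 = (-2, 10, -21), P_1P_3 = (-28, 16, 12), P_1P_4 = (-16, 14, -3).
P_1P_3 × P_1P_4 = (-216, -276, -136).
P_1P_2 · (P_1P_3 × P_1P_4) = 528.
Since 528 ≠ 0, the four points are not coplanar.

No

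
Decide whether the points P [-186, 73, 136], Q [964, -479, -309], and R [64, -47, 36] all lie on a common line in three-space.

PQ = (1150, -552, -445), PR = (250, -120, -100).
Comparing components 2 and 3: (-552)(-100) − (-445)(-120) = 1800 ≠ 0, so PQ and PR are not parallel and the points are not collinear.

No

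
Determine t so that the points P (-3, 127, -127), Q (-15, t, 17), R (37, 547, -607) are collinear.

Direction PR = (40, 420, -480). From the x-coordinate of Q, the parameter along the line is τ = (-15 − (-3))/40 = -3/10.
Then t = 127 + (-3/10)·(420) = 1.

1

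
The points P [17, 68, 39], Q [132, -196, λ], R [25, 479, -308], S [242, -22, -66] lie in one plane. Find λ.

Coplanarity ⇔ det[PQ; PR; PS] = 0.
Expanding, this is linear in λ: (-93195)λ + (15470370) = 0.
So λ = 166.

166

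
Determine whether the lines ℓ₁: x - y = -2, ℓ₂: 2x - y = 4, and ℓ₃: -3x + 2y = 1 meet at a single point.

Intersecting ℓ₁ and ℓ₂: solving the 2×2 system gives (x, y) = (6, 8).
Substitute into ℓ₃: (-3)(6) + (2)(8) = -2.
But ℓ₃ requires 1 ≠ -2, so the three lines have no common point.

No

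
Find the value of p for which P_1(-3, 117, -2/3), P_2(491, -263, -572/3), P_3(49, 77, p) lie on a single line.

Collinearity requires P_1P_2 × P_1P_3 = 0; each component is linear in p.
The x-component gives (-380)p + (-23560/3) = 0, so p = -62/3.
The remaining components then also vanish.

-62/3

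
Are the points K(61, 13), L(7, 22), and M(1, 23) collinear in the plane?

KL = (-54, 9), KM = (-60, 10).
Twice the signed area of △KLM is (-54)(10) − (9)(-60) = 0.
The triangle is degenerate (zero area), so the points are collinear.

Yes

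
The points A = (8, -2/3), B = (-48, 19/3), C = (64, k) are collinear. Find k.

Collinearity: (C − A) must be parallel to (B − A) = (-56, 7).
Cross-multiplying the components: (k − (-2/3))·(-56) = (56)·(7).
Solving gives k = -23/3.

-23/3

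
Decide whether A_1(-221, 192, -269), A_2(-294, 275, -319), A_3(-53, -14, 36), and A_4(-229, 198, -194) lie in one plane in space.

A normal to the plane through A_1, A_2, A_3 is n = A_1A_2 × A_1A_3 = (15015, 13865, 1094).
The plane has equation n·P = -950521. For A_4: n·A_4 = -905401.
-905401 ≠ -950521, so A_4 is off the plane.

No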